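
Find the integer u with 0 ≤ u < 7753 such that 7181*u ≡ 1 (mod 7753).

Run the extended Euclidean algorithm:
7753 = 1·7181 + 572
7181 = 12·572 + 317
572 = 1·317 + 255
317 = 1·255 + 62
255 = 4·62 + 7
62 = 8·7 + 6
7 = 1·6 + 1
6 = 6·1 + 0
gcd(7181, 7753) = 1, so the inverse exists.
Bézout: 1 = 1042·7753 − 1125·7181.
So 7181⁻¹ ≡ −1125 ≡ 6628 (mod 7753).

6628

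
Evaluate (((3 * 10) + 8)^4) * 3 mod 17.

3 * 10 = 30 ≡ 13 (mod 17)
13 + 8 = 21 ≡ 4 (mod 17)
(4)^4 ≡ 1 (mod 17)
1 * 3 = 3

3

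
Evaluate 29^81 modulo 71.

81 in binary is 1010001, i.e. 81 = 64 + 16 + 1.
29^1 ≡ 29 (mod 71)
29^2 ≡ 29^2 = 841 ≡ 60 (mod 71)
29^4 ≡ 60^2 = 3600 ≡ 50 (mod 71)
29^8 ≡ 50^2 = 2500 ≡ 15 (mod 71)
29^16 ≡ 15^2 = 225 ≡ 12 (mod 71)
29^32 ≡ 12^2 = 144 ≡ 2 (mod 71)
29^64 ≡ 2^2 = 4 (mod 71)
29^81 = 29^64 · 29^16 · 29^1 ≡ 4 · 12 · 29 (mod 71).
Accumulate the product:
4 · 12 = 48
48 · 29 = 1392 ≡ 43

43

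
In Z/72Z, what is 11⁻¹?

Apply the Euclidean algorithm and back-substitute:
72 = 6×11 + 6
11 = 1×6 + 5
6 = 1×5 + 1
5 = 5×1 + 0
gcd(11, 72) = 1, so the inverse exists.
Back-substitute for 1:
1 = 1×6 − 1×5
  = −1×11 + 2×6
  = 2×72 − 13×11
So 11⁻¹ ≡ −13 ≡ 59 (mod 72).

59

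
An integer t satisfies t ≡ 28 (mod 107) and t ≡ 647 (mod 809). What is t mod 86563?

107⁻¹ mod 809: 107×310 ≡ 1 (mod 809), so 107⁻¹ ≡ 310.
t = 28 + 107×((647 − 28)×310 mod 809) = 28 + 107×157 = 16827.

16827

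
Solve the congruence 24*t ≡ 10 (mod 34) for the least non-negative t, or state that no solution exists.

16

gcd(24, 34) = 2, and 2 | 10, so solutions exist.
Divide through by 2: 12*t = 5 (mod 17).
12⁻¹ ≡ 10 (mod 17).
t ≡ 10*5 ≡ 16 (mod 17).
The smallest non-negative solution is t = 16.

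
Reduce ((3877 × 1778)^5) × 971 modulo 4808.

3877 × 1778 = 6893306 ≡ 3442 (mod 4808)
(3442)^5 ≡ 1096 (mod 4808)
1096 × 971 = 1064216 ≡ 1648 (mod 4808)

1648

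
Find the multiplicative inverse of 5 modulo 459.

92

459 = 91×5 + 4
5 = 1×4 + 1
4 = 4×1 + 0
gcd(5, 459) = 1, so the inverse exists.
Back-substitute for 1:
1 = 1×5 − 1×4
  = −1×459 + 92×5
So 5⁻¹ ≡ 92 (mod 459).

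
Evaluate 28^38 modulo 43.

By square-and-multiply:
28^1 ≡ 28 (mod 43)
28^2 ≡ 28^2 = 784 ≡ 10 (mod 43)
28^4 ≡ 10^2 = 100 ≡ 14 (mod 43)
28^8 ≡ 14^2 = 196 ≡ 24 (mod 43)
28^16 ≡ 24^2 = 576 ≡ 17 (mod 43)
28^32 ≡ 17^2 = 289 ≡ 31 (mod 43)
28^38 = 28^32 * 28^4 * 28^2 ≡ 31 * 14 * 10 (mod 43).
Accumulate the product:
31 * 14 = 434 ≡ 4
4 * 10 = 40

40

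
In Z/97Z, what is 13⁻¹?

15

97 = 7*13 + 6
13 = 2*6 + 1
6 = 6*1 + 0
gcd(13, 97) = 1, so the inverse exists.
Back-substitute for 1:
1 = 1*13 − 2*6
  = −2*97 + 15*13
So 13⁻¹ ≡ 15 (mod 97).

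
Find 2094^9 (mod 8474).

2148

By square-and-multiply:
9 in binary is 1001, i.e. 9 = 8 + 1.
2094^1 ≡ 2094 (mod 8474)
2094^2 ≡ 2094^2 = 4384836 ≡ 3778 (mod 8474)
2094^4 ≡ 3778^2 = 14273284 ≡ 3068 (mod 8474)
2094^8 ≡ 3068^2 = 9412624 ≡ 6484 (mod 8474)
2094^9 = 2094^8 · 2094^1 ≡ 6484 · 2094 (mod 8474).
6484 · 2094 = 13577496 ≡ 2148 (mod 8474).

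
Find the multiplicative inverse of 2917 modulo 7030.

2263

Apply the Euclidean algorithm and back-substitute:
7030 = 2*2917 + 1196
2917 = 2*1196 + 525
1196 = 2*525 + 146
525 = 3*146 + 87
146 = 1*87 + 59
87 = 1*59 + 28
59 = 2*28 + 3
28 = 9*3 + 1
3 = 3*1 + 0
gcd(2917, 7030) = 1, so the inverse exists.
Back-substitute for 1:
1 = 1*28 − 9*3
  = −9*59 + 19*28
  = 19*87 − 28*59
  = −28*146 + 47*87
  = 47*525 − 169*146
  = −169*1196 + 385*525
  = 385*2917 − 939*1196
  = −939*7030 + 2263*2917
So 2917⁻¹ ≡ 2263 (mod 7030).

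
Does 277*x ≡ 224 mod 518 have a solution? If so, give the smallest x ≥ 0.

70

gcd(277, 518) = 1, so a unique solution mod 518 exists.
277⁻¹ ≡ 331 (mod 518).
x ≡ 331*224 ≡ 70 (mod 518).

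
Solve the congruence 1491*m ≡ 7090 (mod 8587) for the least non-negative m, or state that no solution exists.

7964

gcd(1491, 8587) = 1, so a unique solution mod 8587 exists.
1491⁻¹ ≡ 2966 (mod 8587).
m ≡ 2966*7090 ≡ 7964 (mod 8587).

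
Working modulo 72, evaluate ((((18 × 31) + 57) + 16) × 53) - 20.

18 × 31 = 558 ≡ 54 (mod 72)
54 + 57 = 111 ≡ 39 (mod 72)
39 + 16 = 55
55 × 53 = 2915 ≡ 35 (mod 72)
35 - 20 = 15

15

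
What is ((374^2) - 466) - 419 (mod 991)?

(374)^2 ≡ 145 (mod 991)
145 - 466 = -321 ≡ 670 (mod 991)
670 - 419 = 251

251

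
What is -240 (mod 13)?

7

-240 = -19·13 + 7, so -240 ≡ 7 (mod 13).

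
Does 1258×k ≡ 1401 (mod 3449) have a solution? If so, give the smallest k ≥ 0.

gcd(1258, 3449) = 1, so a unique solution mod 3449 exists.
1258⁻¹ ≡ 1889 (mod 3449).
k ≡ 1889×1401 ≡ 1106 (mod 3449).

1106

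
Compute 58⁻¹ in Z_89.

89 = 1*58 + 31
58 = 1*31 + 27
31 = 1*27 + 4
27 = 6*4 + 3
4 = 1*3 + 1
3 = 3*1 + 0
gcd(58, 89) = 1, so the inverse exists.
Back-substitute for 1:
1 = 1*4 − 1*3
  = −1*27 + 7*4
  = 7*31 − 8*27
  = −8*58 + 15*31
  = 15*89 − 23*58
So 58⁻¹ ≡ −23 ≡ 66 (mod 89).

66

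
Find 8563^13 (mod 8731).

5160

Using repeated squaring:
13 in binary is 1101, i.e. 13 = 8 + 4 + 1.
8563^1 ≡ 8563 (mod 8731)
8563^2 ≡ 8563^2 = 73324969 ≡ 2031 (mod 8731)
8563^4 ≡ 2031^2 = 4124961 ≡ 3929 (mod 8731)
8563^8 ≡ 3929^2 = 15437041 ≡ 633 (mod 8731)
8563^13 = 8563^8 * 8563^4 * 8563^1 ≡ 633 * 3929 * 8563 (mod 8731).
Accumulate the product:
633 * 3929 = 2487057 ≡ 7453
7453 * 8563 = 63820039 ≡ 5160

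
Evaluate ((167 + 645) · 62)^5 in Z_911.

167 + 645 = 812
812 · 62 = 50344 ≡ 239 (mod 911)
(239)^5 ≡ 577 (mod 911)

577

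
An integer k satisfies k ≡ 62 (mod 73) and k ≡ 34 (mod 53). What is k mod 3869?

3055

73⁻¹ mod 53: 73×8 ≡ 1 (mod 53), so 73⁻¹ ≡ 8.
k = 62 + 73×((34 − 62)×8 mod 53) = 62 + 73×41 = 3055.
Check: 3055 mod 73 = 62, 3055 mod 53 = 34. ✓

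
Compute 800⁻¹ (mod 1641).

80

Apply the Euclidean algorithm and back-substitute:
1641 = 2×800 + 41
800 = 19×41 + 21
41 = 1×21 + 20
21 = 1×20 + 1
20 = 20×1 + 0
gcd(800, 1641) = 1, so the inverse exists.
Back-substitute for 1:
1 = 1×21 − 1×20
  = −1×41 + 2×21
  = 2×800 − 39×41
  = −39×1641 + 80×800
So 800⁻¹ ≡ 80 (mod 1641).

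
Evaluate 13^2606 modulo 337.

Compute successive squares:
13^1 ≡ 13 (mod 337)
13^2 ≡ 13^2 = 169 (mod 337)
13^4 ≡ 169^2 = 28561 ≡ 253 (mod 337)
13^8 ≡ 253^2 = 64009 ≡ 316 (mod 337)
13^16 ≡ 316^2 = 99856 ≡ 104 (mod 337)
13^32 ≡ 104^2 = 10816 ≡ 32 (mod 337)
13^64 ≡ 32^2 = 1024 ≡ 13 (mod 337)
13^128 ≡ 13^2 = 169 (mod 337)
13^256 ≡ 169^2 = 28561 ≡ 253 (mod 337)
13^512 ≡ 253^2 = 64009 ≡ 316 (mod 337)
13^1024 ≡ 316^2 = 99856 ≡ 104 (mod 337)
13^2048 ≡ 104^2 = 10816 ≡ 32 (mod 337)
13^2606 = 13^2048 · 13^512 · 13^32 · 13^8 · 13^4 · 13^2 ≡ 32 · 316 · 32 · 316 · 253 · 169 (mod 337).
Accumulate the product:
32 · 316 = 10112 ≡ 2
2 · 32 = 64
64 · 316 = 20224 ≡ 4
4 · 253 = 1012 ≡ 1
1 · 169 = 169

169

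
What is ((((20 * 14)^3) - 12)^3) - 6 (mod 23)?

3

20 * 14 = 280 ≡ 4 (mod 23)
(4)^3 ≡ 18 (mod 23)
18 - 12 = 6
(6)^3 ≡ 9 (mod 23)
9 - 6 = 3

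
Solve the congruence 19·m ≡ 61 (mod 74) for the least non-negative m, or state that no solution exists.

gcd(19, 74) = 1, so a unique solution mod 74 exists.
19⁻¹ ≡ 39 (mod 74).
m ≡ 39·61 ≡ 11 (mod 74).

11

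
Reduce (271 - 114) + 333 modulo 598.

271 - 114 = 157
157 + 333 = 490

490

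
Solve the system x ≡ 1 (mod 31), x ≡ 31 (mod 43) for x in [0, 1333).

590

31⁻¹ mod 43: 31·25 ≡ 1 (mod 43), so 31⁻¹ ≡ 25.
x = 1 + 31·((31 − 1)·25 mod 43) = 1 + 31·19 = 590.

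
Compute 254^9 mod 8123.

1852

Compute successive squares:
9 in binary is 1001, i.e. 9 = 8 + 1.
254^1 ≡ 254 (mod 8123)
254^2 ≡ 254^2 = 64516 ≡ 7655 (mod 8123)
254^4 ≡ 7655^2 = 58599025 ≡ 7826 (mod 8123)
254^8 ≡ 7826^2 = 61246276 ≡ 6979 (mod 8123)
254^9 = 254^8 * 254^1 ≡ 6979 * 254 (mod 8123).
6979 * 254 = 1772666 ≡ 1852 (mod 8123).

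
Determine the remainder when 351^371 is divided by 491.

221

351^1 ≡ 351 (mod 491)
351^2 ≡ 351^2 = 123201 ≡ 451 (mod 491)
351^4 ≡ 451^2 = 203401 ≡ 127 (mod 491)
351^8 ≡ 127^2 = 16129 ≡ 417 (mod 491)
351^16 ≡ 417^2 = 173889 ≡ 75 (mod 491)
351^32 ≡ 75^2 = 5625 ≡ 224 (mod 491)
351^64 ≡ 224^2 = 50176 ≡ 94 (mod 491)
351^128 ≡ 94^2 = 8836 ≡ 489 (mod 491)
351^256 ≡ 489^2 = 239121 ≡ 4 (mod 491)
351^371 = 351^256 · 351^64 · 351^32 · 351^16 · 351^2 · 351^1 ≡ 4 · 94 · 224 · 75 · 451 · 351 (mod 491).
Accumulate the product:
4 · 94 = 376
376 · 224 = 84224 ≡ 263
263 · 75 = 19725 ≡ 85
85 · 451 = 38335 ≡ 37
37 · 351 = 12987 ≡ 221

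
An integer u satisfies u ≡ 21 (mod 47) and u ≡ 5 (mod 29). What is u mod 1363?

585

47⁻¹ mod 29: 47*21 ≡ 1 (mod 29), so 47⁻¹ ≡ 21.
u = 21 + 47*((5 − 21)*21 mod 29) = 21 + 47*12 = 585.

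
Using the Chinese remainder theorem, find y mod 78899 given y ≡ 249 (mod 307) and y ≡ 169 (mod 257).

62877

307⁻¹ mod 257: 307×36 ≡ 1 (mod 257), so 307⁻¹ ≡ 36.
y = 249 + 307×((169 − 249)×36 mod 257) = 249 + 307×204 = 62877.
Check: 62877 mod 307 = 249, 62877 mod 257 = 169. ✓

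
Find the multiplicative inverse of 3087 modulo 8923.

Run the extended Euclidean algorithm:
8923 = 2·3087 + 2749
3087 = 1·2749 + 338
2749 = 8·338 + 45
338 = 7·45 + 23
45 = 1·23 + 22
23 = 1·22 + 1
22 = 22·1 + 0
gcd(3087, 8923) = 1, so the inverse exists.
Bézout: 1 = −137·8923 + 396·3087.
So 3087⁻¹ ≡ 396 (mod 8923).

396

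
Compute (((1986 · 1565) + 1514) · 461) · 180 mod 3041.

1986 · 1565 = 3108090 ≡ 188 (mod 3041)
188 + 1514 = 1702
1702 · 461 = 784622 ≡ 44 (mod 3041)
44 · 180 = 7920 ≡ 1838 (mod 3041)

1838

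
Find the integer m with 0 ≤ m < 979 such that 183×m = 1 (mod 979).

107

979 = 5×183 + 64
183 = 2×64 + 55
64 = 1×55 + 9
55 = 6×9 + 1
9 = 9×1 + 0
gcd(183, 979) = 1, so the inverse exists.
Bézout: 1 = −20×979 + 107×183.
So 183⁻¹ ≡ 107 (mod 979).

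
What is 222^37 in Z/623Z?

Using repeated squaring:
37 in binary is 100101, i.e. 37 = 32 + 4 + 1.
222^1 ≡ 222 (mod 623)
222^2 ≡ 222^2 = 49284 ≡ 67 (mod 623)
222^4 ≡ 67^2 = 4489 ≡ 128 (mod 623)
222^8 ≡ 128^2 = 16384 ≡ 186 (mod 623)
222^16 ≡ 186^2 = 34596 ≡ 331 (mod 623)
222^32 ≡ 331^2 = 109561 ≡ 536 (mod 623)
222^37 = 222^32 * 222^4 * 222^1 ≡ 536 * 128 * 222 (mod 623).
Accumulate the product:
536 * 128 = 68608 ≡ 78
78 * 222 = 17316 ≡ 495

495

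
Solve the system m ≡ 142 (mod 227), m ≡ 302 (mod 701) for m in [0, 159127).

227⁻¹ mod 701: 227·105 ≡ 1 (mod 701), so 227⁻¹ ≡ 105.
m = 142 + 227·((302 − 142)·105 mod 701) = 142 + 227·677 = 153821.
Check: 153821 mod 227 = 142, 153821 mod 701 = 302. ✓

153821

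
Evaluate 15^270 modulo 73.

By square-and-multiply:
270 in binary is 100001110, i.e. 270 = 256 + 8 + 4 + 2.
15^1 ≡ 15 (mod 73)
15^2 ≡ 15^2 = 225 ≡ 6 (mod 73)
15^4 ≡ 6^2 = 36 (mod 73)
15^8 ≡ 36^2 = 1296 ≡ 55 (mod 73)
15^16 ≡ 55^2 = 3025 ≡ 32 (mod 73)
15^32 ≡ 32^2 = 1024 ≡ 2 (mod 73)
15^64 ≡ 2^2 = 4 (mod 73)
15^128 ≡ 4^2 = 16 (mod 73)
15^256 ≡ 16^2 = 256 ≡ 37 (mod 73)
15^270 = 15^256 * 15^8 * 15^4 * 15^2 ≡ 37 * 55 * 36 * 6 (mod 73).
Accumulate the product:
37 * 55 = 2035 ≡ 64
64 * 36 = 2304 ≡ 41
41 * 6 = 246 ≡ 27

27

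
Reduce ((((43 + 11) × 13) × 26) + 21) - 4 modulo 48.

29

43 + 11 = 54 ≡ 6 (mod 48)
6 × 13 = 78 ≡ 30 (mod 48)
30 × 26 = 780 ≡ 12 (mod 48)
12 + 21 = 33
33 - 4 = 29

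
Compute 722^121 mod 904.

496

By square-and-multiply:
121 in binary is 1111001, i.e. 121 = 64 + 32 + 16 + 8 + 1.
722^1 ≡ 722 (mod 904)
722^2 ≡ 722^2 = 521284 ≡ 580 (mod 904)
722^4 ≡ 580^2 = 336400 ≡ 112 (mod 904)
722^8 ≡ 112^2 = 12544 ≡ 792 (mod 904)
722^16 ≡ 792^2 = 627264 ≡ 792 (mod 904)
722^32 ≡ 792^2 = 627264 ≡ 792 (mod 904)
722^64 ≡ 792^2 = 627264 ≡ 792 (mod 904)
722^121 = 722^64 × 722^32 × 722^16 × 722^8 × 722^1 ≡ 792 × 792 × 792 × 792 × 722 (mod 904).
Accumulate the product:
792 × 792 = 627264 ≡ 792
792 × 792 = 627264 ≡ 792
792 × 792 = 627264 ≡ 792
792 × 722 = 571824 ≡ 496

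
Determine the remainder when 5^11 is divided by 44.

11 in binary is 1011, i.e. 11 = 8 + 2 + 1.
5^1 ≡ 5 (mod 44)
5^2 ≡ 5^2 = 25 (mod 44)
5^4 ≡ 25^2 = 625 ≡ 9 (mod 44)
5^8 ≡ 9^2 = 81 ≡ 37 (mod 44)
5^11 = 5^8 · 5^2 · 5^1 ≡ 37 · 25 · 5 (mod 44).
Accumulate the product:
37 · 25 = 925 ≡ 1
1 · 5 = 5

5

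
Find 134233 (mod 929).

134233 = 144·929 + 457, so 134233 ≡ 457 (mod 929).

457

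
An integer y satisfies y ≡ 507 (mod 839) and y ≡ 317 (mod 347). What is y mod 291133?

839⁻¹ mod 347: 839·280 ≡ 1 (mod 347), so 839⁻¹ ≡ 280.
y = 507 + 839·((317 − 507)·280 mod 347) = 507 + 839·238 = 200189.

200189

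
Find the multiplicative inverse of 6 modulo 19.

16

19 = 3*6 + 1
6 = 6*1 + 0
gcd(6, 19) = 1, so the inverse exists.
Back-substitute for 1:
1 = 1*19 − 3*6
So 6⁻¹ ≡ −3 ≡ 16 (mod 19).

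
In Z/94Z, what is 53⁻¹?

Apply the Euclidean algorithm and back-substitute:
94 = 1*53 + 41
53 = 1*41 + 12
41 = 3*12 + 5
12 = 2*5 + 2
5 = 2*2 + 1
2 = 2*1 + 0
gcd(53, 94) = 1, so the inverse exists.
Bézout: 1 = 22*94 − 39*53.
So 53⁻¹ ≡ −39 ≡ 55 (mod 94).

55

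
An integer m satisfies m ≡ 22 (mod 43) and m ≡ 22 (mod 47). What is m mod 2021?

22

43⁻¹ mod 47: 43×35 ≡ 1 (mod 47), so 43⁻¹ ≡ 35.
m = 22 + 43×((22 − 22)×35 mod 47) = 22 + 43×0 = 22.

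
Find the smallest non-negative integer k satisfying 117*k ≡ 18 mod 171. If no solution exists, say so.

gcd(117, 171) = 9, and 9 | 18, so solutions exist.
Divide through by 9: 13*k mod 19 = 2.
13⁻¹ ≡ 3 (mod 19).
k ≡ 3*2 ≡ 6 (mod 19).
The smallest non-negative solution is k = 6.

6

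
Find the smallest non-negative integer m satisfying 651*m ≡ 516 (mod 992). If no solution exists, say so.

gcd(651, 992) = 31, and 31 does not divide 516.
So the congruence has no solution.

no solution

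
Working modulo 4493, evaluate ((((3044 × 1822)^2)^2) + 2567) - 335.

882

3044 × 1822 = 5546168 ≡ 1806 (mod 4493)
(1806)^2 ≡ 4211 (mod 4493)
(4211)^2 ≡ 3143 (mod 4493)
3143 + 2567 = 5710 ≡ 1217 (mod 4493)
1217 - 335 = 882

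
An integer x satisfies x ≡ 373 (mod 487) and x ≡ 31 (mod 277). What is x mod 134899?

61248

487⁻¹ mod 277: 487*62 ≡ 1 (mod 277), so 487⁻¹ ≡ 62.
x = 373 + 487*((31 − 373)*62 mod 277) = 373 + 487*125 = 61248.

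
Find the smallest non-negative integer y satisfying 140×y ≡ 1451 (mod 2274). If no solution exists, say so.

no solution

gcd(140, 2274) = 2, and 2 does not divide 1451.
So the congruence has no solution.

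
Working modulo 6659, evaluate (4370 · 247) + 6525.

4370 · 247 = 1079390 ≡ 632 (mod 6659)
632 + 6525 = 7157 ≡ 498 (mod 6659)

498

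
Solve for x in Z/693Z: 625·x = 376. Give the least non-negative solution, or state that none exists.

76

gcd(625, 693) = 1, so a unique solution mod 693 exists.
625⁻¹ ≡ 214 (mod 693).
x ≡ 214·376 ≡ 76 (mod 693).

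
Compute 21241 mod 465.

21241 = 45·465 + 316, so 21241 ≡ 316 (mod 465).

316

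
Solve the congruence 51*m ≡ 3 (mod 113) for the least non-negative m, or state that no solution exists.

gcd(51, 113) = 1, so a unique solution mod 113 exists.
51⁻¹ ≡ 82 (mod 113).
m ≡ 82*3 ≡ 20 (mod 113).

20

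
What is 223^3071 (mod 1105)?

Compute successive squares:
3071 in binary is 101111111111, i.e. 3071 = 2048 + 512 + 256 + 128 + 64 + 32 + 16 + 8 + 4 + 2 + 1.
223^1 ≡ 223 (mod 1105)
223^2 ≡ 223^2 = 49729 ≡ 4 (mod 1105)
223^4 ≡ 4^2 = 16 (mod 1105)
223^8 ≡ 16^2 = 256 (mod 1105)
223^16 ≡ 256^2 = 65536 ≡ 341 (mod 1105)
223^32 ≡ 341^2 = 116281 ≡ 256 (mod 1105)
223^64 ≡ 256^2 = 65536 ≡ 341 (mod 1105)
223^128 ≡ 341^2 = 116281 ≡ 256 (mod 1105)
223^256 ≡ 256^2 = 65536 ≡ 341 (mod 1105)
223^512 ≡ 341^2 = 116281 ≡ 256 (mod 1105)
223^1024 ≡ 256^2 = 65536 ≡ 341 (mod 1105)
223^2048 ≡ 341^2 = 116281 ≡ 256 (mod 1105)
223^3071 = 223^2048 × 223^512 × 223^256 × 223^128 × 223^64 × 223^32 × 223^16 × 223^8 × 223^4 × 223^2 × 223^1 ≡ 256 × 256 × 341 × 256 × 341 × 256 × 341 × 256 × 16 × 4 × 223 (mod 1105).
Accumulate the product:
256 × 256 = 65536 ≡ 341
341 × 341 = 116281 ≡ 256
256 × 256 = 65536 ≡ 341
341 × 341 = 116281 ≡ 256
256 × 256 = 65536 ≡ 341
341 × 341 = 116281 ≡ 256
256 × 256 = 65536 ≡ 341
341 × 16 = 5456 ≡ 1036
1036 × 4 = 4144 ≡ 829
829 × 223 = 184867 ≡ 332

332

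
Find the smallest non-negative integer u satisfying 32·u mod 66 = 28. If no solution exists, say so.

5

gcd(32, 66) = 2, and 2 | 28, so solutions exist.
Divide through by 2: 16·u ≡ 14 (mod 33).
16⁻¹ ≡ 31 (mod 33).
u ≡ 31·14 ≡ 5 (mod 33).
The smallest non-negative solution is u = 5.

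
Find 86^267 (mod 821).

By square-and-multiply:
86^1 ≡ 86 (mod 821)
86^2 ≡ 86^2 = 7396 ≡ 7 (mod 821)
86^4 ≡ 7^2 = 49 (mod 821)
86^8 ≡ 49^2 = 2401 ≡ 759 (mod 821)
86^16 ≡ 759^2 = 576081 ≡ 560 (mod 821)
86^32 ≡ 560^2 = 313600 ≡ 799 (mod 821)
86^64 ≡ 799^2 = 638401 ≡ 484 (mod 821)
86^128 ≡ 484^2 = 234256 ≡ 271 (mod 821)
86^256 ≡ 271^2 = 73441 ≡ 372 (mod 821)
86^267 = 86^256 * 86^8 * 86^2 * 86^1 ≡ 372 * 759 * 7 * 86 (mod 821).
Accumulate the product:
372 * 759 = 282348 ≡ 745
745 * 7 = 5215 ≡ 289
289 * 86 = 24854 ≡ 224

224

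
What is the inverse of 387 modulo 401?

Run the extended Euclidean algorithm:
401 = 1*387 + 14
387 = 27*14 + 9
14 = 1*9 + 5
9 = 1*5 + 4
5 = 1*4 + 1
4 = 4*1 + 0
gcd(387, 401) = 1, so the inverse exists.
Bézout: 1 = 83*401 − 86*387.
So 387⁻¹ ≡ −86 ≡ 315 (mod 401).

315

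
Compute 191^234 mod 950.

By square-and-multiply:
191^1 ≡ 191 (mod 950)
191^2 ≡ 191^2 = 36481 ≡ 381 (mod 950)
191^4 ≡ 381^2 = 145161 ≡ 761 (mod 950)
191^8 ≡ 761^2 = 579121 ≡ 571 (mod 950)
191^16 ≡ 571^2 = 326041 ≡ 191 (mod 950)
191^32 ≡ 191^2 = 36481 ≡ 381 (mod 950)
191^64 ≡ 381^2 = 145161 ≡ 761 (mod 950)
191^128 ≡ 761^2 = 579121 ≡ 571 (mod 950)
191^234 = 191^128 × 191^64 × 191^32 × 191^8 × 191^2 ≡ 571 × 761 × 381 × 571 × 381 (mod 950).
Accumulate the product:
571 × 761 = 434531 ≡ 381
381 × 381 = 145161 ≡ 761
761 × 571 = 434531 ≡ 381
381 × 381 = 145161 ≡ 761

761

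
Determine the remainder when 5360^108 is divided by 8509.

3953

5360^1 ≡ 5360 (mod 8509)
5360^2 ≡ 5360^2 = 28729600 ≡ 3216 (mod 8509)
5360^4 ≡ 3216^2 = 10342656 ≡ 4221 (mod 8509)
5360^8 ≡ 4221^2 = 17816841 ≡ 7504 (mod 8509)
5360^16 ≡ 7504^2 = 56310016 ≡ 5963 (mod 8509)
5360^32 ≡ 5963^2 = 35557369 ≡ 6767 (mod 8509)
5360^64 ≡ 6767^2 = 45792289 ≡ 5360 (mod 8509)
5360^108 = 5360^64 · 5360^32 · 5360^8 · 5360^4 ≡ 5360 · 6767 · 7504 · 4221 (mod 8509).
Accumulate the product:
5360 · 6767 = 36271120 ≡ 5762
5762 · 7504 = 43238048 ≡ 3819
3819 · 4221 = 16119999 ≡ 3953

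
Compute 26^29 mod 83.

Compute successive squares:
29 in binary is 11101, i.e. 29 = 16 + 8 + 4 + 1.
26^1 ≡ 26 (mod 83)
26^2 ≡ 26^2 = 676 ≡ 12 (mod 83)
26^4 ≡ 12^2 = 144 ≡ 61 (mod 83)
26^8 ≡ 61^2 = 3721 ≡ 69 (mod 83)
26^16 ≡ 69^2 = 4761 ≡ 30 (mod 83)
26^29 = 26^16 × 26^8 × 26^4 × 26^1 ≡ 30 × 69 × 61 × 26 (mod 83).
Accumulate the product:
30 × 69 = 2070 ≡ 78
78 × 61 = 4758 ≡ 27
27 × 26 = 702 ≡ 38

38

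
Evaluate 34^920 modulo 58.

20

34^1 ≡ 34 (mod 58)
34^2 ≡ 34^2 = 1156 ≡ 54 (mod 58)
34^4 ≡ 54^2 = 2916 ≡ 16 (mod 58)
34^8 ≡ 16^2 = 256 ≡ 24 (mod 58)
34^16 ≡ 24^2 = 576 ≡ 54 (mod 58)
34^32 ≡ 54^2 = 2916 ≡ 16 (mod 58)
34^64 ≡ 16^2 = 256 ≡ 24 (mod 58)
34^128 ≡ 24^2 = 576 ≡ 54 (mod 58)
34^256 ≡ 54^2 = 2916 ≡ 16 (mod 58)
34^512 ≡ 16^2 = 256 ≡ 24 (mod 58)
34^920 = 34^512 * 34^256 * 34^128 * 34^16 * 34^8 ≡ 24 * 16 * 54 * 54 * 24 (mod 58).
Accumulate the product:
24 * 16 = 384 ≡ 36
36 * 54 = 1944 ≡ 30
30 * 54 = 1620 ≡ 54
54 * 24 = 1296 ≡ 20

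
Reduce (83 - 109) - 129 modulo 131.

83 - 109 = -26 ≡ 105 (mod 131)
105 - 129 = -24 ≡ 107 (mod 131)

107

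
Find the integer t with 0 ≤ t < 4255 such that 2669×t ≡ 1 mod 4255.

By the extended Euclidean algorithm:
4255 = 1*2669 + 1586
2669 = 1*1586 + 1083
1586 = 1*1083 + 503
1083 = 2*503 + 77
503 = 6*77 + 41
77 = 1*41 + 36
41 = 1*36 + 5
36 = 7*5 + 1
5 = 5*1 + 0
gcd(2669, 4255) = 1, so the inverse exists.
Back-substitute for 1:
1 = 1*36 − 7*5
  = −7*41 + 8*36
  = 8*77 − 15*41
  = −15*503 + 98*77
  = 98*1083 − 211*503
  = −211*1586 + 309*1083
  = 309*2669 − 520*1586
  = −520*4255 + 829*2669
So 2669⁻¹ ≡ 829 (mod 4255).

829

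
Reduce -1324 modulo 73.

63

-1324 = -19*73 + 63, so -1324 ≡ 63 (mod 73).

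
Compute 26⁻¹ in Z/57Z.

By the extended Euclidean algorithm:
57 = 2*26 + 5
26 = 5*5 + 1
5 = 5*1 + 0
gcd(26, 57) = 1, so the inverse exists.
Back-substitute for 1:
1 = 1*26 − 5*5
  = −5*57 + 11*26
So 26⁻¹ ≡ 11 (mod 57).

11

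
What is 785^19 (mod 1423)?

By square-and-multiply:
19 in binary is 10011, i.e. 19 = 16 + 2 + 1.
785^1 ≡ 785 (mod 1423)
785^2 ≡ 785^2 = 616225 ≡ 66 (mod 1423)
785^4 ≡ 66^2 = 4356 ≡ 87 (mod 1423)
785^8 ≡ 87^2 = 7569 ≡ 454 (mod 1423)
785^16 ≡ 454^2 = 206116 ≡ 1204 (mod 1423)
785^19 = 785^16 * 785^2 * 785^1 ≡ 1204 * 66 * 785 (mod 1423).
Accumulate the product:
1204 * 66 = 79464 ≡ 1199
1199 * 785 = 941215 ≡ 612

612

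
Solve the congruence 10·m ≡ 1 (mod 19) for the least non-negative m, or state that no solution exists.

gcd(10, 19) = 1, so a unique solution mod 19 exists.
10⁻¹ ≡ 2 (mod 19).
m ≡ 2·1 ≡ 2 (mod 19).

2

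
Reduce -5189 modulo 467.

-5189 = -12*467 + 415, so -5189 ≡ 415 (mod 467).

415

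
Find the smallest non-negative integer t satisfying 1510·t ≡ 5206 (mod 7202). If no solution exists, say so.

gcd(1510, 7202) = 2, and 2 | 5206, so solutions exist.
Divide through by 2: 755·t ≡ 2603 mod 3601.
755⁻¹ ≡ 2380 (mod 3601).
t ≡ 2380·2603 ≡ 1420 (mod 3601).
The smallest non-negative solution is t = 1420.

1420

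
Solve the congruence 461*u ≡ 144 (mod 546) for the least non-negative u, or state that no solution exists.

gcd(461, 546) = 1, so a unique solution mod 546 exists.
461⁻¹ ≡ 167 (mod 546).
u ≡ 167*144 ≡ 24 (mod 546).

24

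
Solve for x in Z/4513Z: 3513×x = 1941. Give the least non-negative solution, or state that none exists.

gcd(3513, 4513) = 1, so a unique solution mod 4513 exists.
3513⁻¹ ≡ 2604 (mod 4513).
x ≡ 2604×1941 ≡ 4317 (mod 4513).

4317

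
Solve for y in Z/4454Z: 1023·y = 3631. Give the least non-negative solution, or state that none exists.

gcd(1023, 4454) = 1, so a unique solution mod 4454 exists.
1023⁻¹ ≡ 4171 (mod 4454).
y ≡ 4171·3631 ≡ 1301 (mod 4454).

1301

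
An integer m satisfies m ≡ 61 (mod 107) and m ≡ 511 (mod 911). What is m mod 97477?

19642

107⁻¹ mod 911: 107*298 ≡ 1 (mod 911), so 107⁻¹ ≡ 298.
m = 61 + 107*((511 − 61)*298 mod 911) = 61 + 107*183 = 19642.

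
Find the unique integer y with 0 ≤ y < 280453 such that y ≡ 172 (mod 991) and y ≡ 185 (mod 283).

25938

991⁻¹ mod 283: 991×2 ≡ 1 (mod 283), so 991⁻¹ ≡ 2.
y = 172 + 991×((185 − 172)×2 mod 283) = 172 + 991×26 = 25938.
Check: 25938 mod 991 = 172, 25938 mod 283 = 185. ✓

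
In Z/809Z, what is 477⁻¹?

597

Run the extended Euclidean algorithm:
809 = 1×477 + 332
477 = 1×332 + 145
332 = 2×145 + 42
145 = 3×42 + 19
42 = 2×19 + 4
19 = 4×4 + 3
4 = 1×3 + 1
3 = 3×1 + 0
gcd(477, 809) = 1, so the inverse exists.
Bézout: 1 = 125×809 − 212×477.
So 477⁻¹ ≡ −212 ≡ 597 (mod 809).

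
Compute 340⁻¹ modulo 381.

223

381 = 1*340 + 41
340 = 8*41 + 12
41 = 3*12 + 5
12 = 2*5 + 2
5 = 2*2 + 1
2 = 2*1 + 0
gcd(340, 381) = 1, so the inverse exists.
Back-substitute for 1:
1 = 1*5 − 2*2
  = −2*12 + 5*5
  = 5*41 − 17*12
  = −17*340 + 141*41
  = 141*381 − 158*340
So 340⁻¹ ≡ −158 ≡ 223 (mod 381).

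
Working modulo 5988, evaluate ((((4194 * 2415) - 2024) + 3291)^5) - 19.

2550

4194 * 2415 = 10128510 ≡ 2802 (mod 5988)
2802 - 2024 = 778
778 + 3291 = 4069
(4069)^5 ≡ 2569 (mod 5988)
2569 - 19 = 2550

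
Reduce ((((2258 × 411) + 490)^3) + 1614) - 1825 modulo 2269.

2258 × 411 = 928038 ≡ 17 (mod 2269)
17 + 490 = 507
(507)^3 ≡ 1559 (mod 2269)
1559 + 1614 = 3173 ≡ 904 (mod 2269)
904 - 1825 = -921 ≡ 1348 (mod 2269)

1348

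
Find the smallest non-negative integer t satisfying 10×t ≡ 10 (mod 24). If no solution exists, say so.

gcd(10, 24) = 2, and 2 | 10, so solutions exist.
Divide through by 2: 5×t ≡ 5 mod 12.
5⁻¹ ≡ 5 (mod 12).
t ≡ 5×5 ≡ 1 (mod 12).
The smallest non-negative solution is t = 1.

1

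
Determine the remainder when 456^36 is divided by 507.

495

36 in binary is 100100, i.e. 36 = 32 + 4.
456^1 ≡ 456 (mod 507)
456^2 ≡ 456^2 = 207936 ≡ 66 (mod 507)
456^4 ≡ 66^2 = 4356 ≡ 300 (mod 507)
456^8 ≡ 300^2 = 90000 ≡ 261 (mod 507)
456^16 ≡ 261^2 = 68121 ≡ 183 (mod 507)
456^32 ≡ 183^2 = 33489 ≡ 27 (mod 507)
456^36 = 456^32 × 456^4 ≡ 27 × 300 (mod 507).
27 × 300 = 8100 ≡ 495 (mod 507).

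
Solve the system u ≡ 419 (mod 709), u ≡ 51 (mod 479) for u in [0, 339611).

135129

709⁻¹ mod 479: 709×252 ≡ 1 (mod 479), so 709⁻¹ ≡ 252.
u = 419 + 709×((51 − 419)×252 mod 479) = 419 + 709×190 = 135129.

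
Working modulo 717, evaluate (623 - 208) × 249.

87

623 - 208 = 415
415 × 249 = 103335 ≡ 87 (mod 717)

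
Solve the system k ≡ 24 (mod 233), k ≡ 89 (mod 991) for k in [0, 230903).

233⁻¹ mod 991: 233*655 ≡ 1 (mod 991), so 233⁻¹ ≡ 655.
k = 24 + 233*((89 − 24)*655 mod 991) = 24 + 233*953 = 222073.

222073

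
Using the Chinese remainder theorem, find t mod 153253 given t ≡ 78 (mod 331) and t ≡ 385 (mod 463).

331⁻¹ mod 463: 331×235 ≡ 1 (mod 463), so 331⁻¹ ≡ 235.
t = 78 + 331×((385 − 78)×235 mod 463) = 78 + 331×380 = 125858.
Check: 125858 mod 331 = 78, 125858 mod 463 = 385. ✓

125858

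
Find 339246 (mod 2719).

2090

339246 = 124×2719 + 2090, so 339246 ≡ 2090 (mod 2719).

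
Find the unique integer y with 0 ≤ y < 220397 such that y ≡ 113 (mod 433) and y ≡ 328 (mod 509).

433⁻¹ mod 509: 433*221 ≡ 1 (mod 509), so 433⁻¹ ≡ 221.
y = 113 + 433*((328 − 113)*221 mod 509) = 113 + 433*178 = 77187.

77187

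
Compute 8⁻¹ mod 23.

Run the extended Euclidean algorithm:
23 = 2·8 + 7
8 = 1·7 + 1
7 = 7·1 + 0
gcd(8, 23) = 1, so the inverse exists.
Bézout: 1 = −1·23 + 3·8.
So 8⁻¹ ≡ 3 (mod 23).

3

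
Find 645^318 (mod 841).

778

Using repeated squaring:
645^1 ≡ 645 (mod 841)
645^2 ≡ 645^2 = 416025 ≡ 571 (mod 841)
645^4 ≡ 571^2 = 326041 ≡ 574 (mod 841)
645^8 ≡ 574^2 = 329476 ≡ 645 (mod 841)
645^16 ≡ 645^2 = 416025 ≡ 571 (mod 841)
645^32 ≡ 571^2 = 326041 ≡ 574 (mod 841)
645^64 ≡ 574^2 = 329476 ≡ 645 (mod 841)
645^128 ≡ 645^2 = 416025 ≡ 571 (mod 841)
645^256 ≡ 571^2 = 326041 ≡ 574 (mod 841)
645^318 = 645^256 · 645^32 · 645^16 · 645^8 · 645^4 · 645^2 ≡ 574 · 574 · 571 · 645 · 574 · 571 (mod 841).
Accumulate the product:
574 · 574 = 329476 ≡ 645
645 · 571 = 368295 ≡ 778
778 · 645 = 501810 ≡ 574
574 · 574 = 329476 ≡ 645
645 · 571 = 368295 ≡ 778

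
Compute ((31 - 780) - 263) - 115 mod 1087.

1047

31 - 780 = -749 ≡ 338 (mod 1087)
338 - 263 = 75
75 - 115 = -40 ≡ 1047 (mod 1087)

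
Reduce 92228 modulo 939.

206

92228 = 98×939 + 206, so 92228 ≡ 206 (mod 939).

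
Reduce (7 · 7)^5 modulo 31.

25

7 · 7 = 49 ≡ 18 (mod 31)
(18)^5 ≡ 25 (mod 31)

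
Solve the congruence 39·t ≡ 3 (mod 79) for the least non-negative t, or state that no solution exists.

73

gcd(39, 79) = 1, so a unique solution mod 79 exists.
39⁻¹ ≡ 77 (mod 79).
t ≡ 77·3 ≡ 73 (mod 79).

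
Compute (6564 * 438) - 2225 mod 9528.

4879

6564 * 438 = 2875032 ≡ 7104 (mod 9528)
7104 - 2225 = 4879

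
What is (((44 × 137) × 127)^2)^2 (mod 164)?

92

44 × 137 = 6028 ≡ 124 (mod 164)
124 × 127 = 15748 ≡ 4 (mod 164)
(4)^2 ≡ 16 (mod 164)
(16)^2 ≡ 92 (mod 164)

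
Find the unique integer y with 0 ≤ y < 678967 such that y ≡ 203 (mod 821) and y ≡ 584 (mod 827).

821⁻¹ mod 827: 821·689 ≡ 1 (mod 827), so 821⁻¹ ≡ 689.
y = 203 + 821·((584 − 203)·689 mod 827) = 203 + 821·350 = 287553.
Check: 287553 mod 821 = 203, 287553 mod 827 = 584. ✓

287553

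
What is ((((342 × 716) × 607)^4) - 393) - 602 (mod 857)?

342 × 716 = 244872 ≡ 627 (mod 857)
627 × 607 = 380589 ≡ 81 (mod 857)
(81)^4 ≡ 468 (mod 857)
468 - 393 = 75
75 - 602 = -527 ≡ 330 (mod 857)

330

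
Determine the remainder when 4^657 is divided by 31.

16

657 in binary is 1010010001, i.e. 657 = 512 + 128 + 16 + 1.
4^1 ≡ 4 (mod 31)
4^2 ≡ 4^2 = 16 (mod 31)
4^4 ≡ 16^2 = 256 ≡ 8 (mod 31)
4^8 ≡ 8^2 = 64 ≡ 2 (mod 31)
4^16 ≡ 2^2 = 4 (mod 31)
4^32 ≡ 4^2 = 16 (mod 31)
4^64 ≡ 16^2 = 256 ≡ 8 (mod 31)
4^128 ≡ 8^2 = 64 ≡ 2 (mod 31)
4^256 ≡ 2^2 = 4 (mod 31)
4^512 ≡ 4^2 = 16 (mod 31)
4^657 = 4^512 * 4^128 * 4^16 * 4^1 ≡ 16 * 2 * 4 * 4 (mod 31).
Accumulate the product:
16 * 2 = 32 ≡ 1
1 * 4 = 4
4 * 4 = 16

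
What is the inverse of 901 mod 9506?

2089

Apply the Euclidean algorithm and back-substitute:
9506 = 10×901 + 496
901 = 1×496 + 405
496 = 1×405 + 91
405 = 4×91 + 41
91 = 2×41 + 9
41 = 4×9 + 5
9 = 1×5 + 4
5 = 1×4 + 1
4 = 4×1 + 0
gcd(901, 9506) = 1, so the inverse exists.
Back-substitute for 1:
1 = 1×5 − 1×4
  = −1×9 + 2×5
  = 2×41 − 9×9
  = −9×91 + 20×41
  = 20×405 − 89×91
  = −89×496 + 109×405
  = 109×901 − 198×496
  = −198×9506 + 2089×901
So 901⁻¹ ≡ 2089 (mod 9506).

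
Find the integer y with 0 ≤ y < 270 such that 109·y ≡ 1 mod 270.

By the extended Euclidean algorithm:
270 = 2×109 + 52
109 = 2×52 + 5
52 = 10×5 + 2
5 = 2×2 + 1
2 = 2×1 + 0
gcd(109, 270) = 1, so the inverse exists.
Bézout: 1 = −44×270 + 109×109.
So 109⁻¹ ≡ 109 (mod 270).

109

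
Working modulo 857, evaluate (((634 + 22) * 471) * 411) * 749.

634 + 22 = 656
656 * 471 = 308976 ≡ 456 (mod 857)
456 * 411 = 187416 ≡ 590 (mod 857)
590 * 749 = 441910 ≡ 555 (mod 857)

555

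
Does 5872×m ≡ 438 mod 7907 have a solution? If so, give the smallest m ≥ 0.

773

gcd(5872, 7907) = 1, so a unique solution mod 7907 exists.
5872⁻¹ ≡ 4208 (mod 7907).
m ≡ 4208×438 ≡ 773 (mod 7907).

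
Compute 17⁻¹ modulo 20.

13

20 = 1*17 + 3
17 = 5*3 + 2
3 = 1*2 + 1
2 = 2*1 + 0
gcd(17, 20) = 1, so the inverse exists.
Back-substitute for 1:
1 = 1*3 − 1*2
  = −1*17 + 6*3
  = 6*20 − 7*17
So 17⁻¹ ≡ −7 ≡ 13 (mod 20).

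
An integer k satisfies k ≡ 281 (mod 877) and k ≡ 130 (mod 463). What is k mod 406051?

877⁻¹ mod 463: 877·274 ≡ 1 (mod 463), so 877⁻¹ ≡ 274.
k = 281 + 877·((130 − 281)·274 mod 463) = 281 + 877·296 = 259873.

259873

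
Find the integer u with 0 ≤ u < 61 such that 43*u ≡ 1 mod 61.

44

61 = 1×43 + 18
43 = 2×18 + 7
18 = 2×7 + 4
7 = 1×4 + 3
4 = 1×3 + 1
3 = 3×1 + 0
gcd(43, 61) = 1, so the inverse exists.
Bézout: 1 = 12×61 − 17×43.
So 43⁻¹ ≡ −17 ≡ 44 (mod 61).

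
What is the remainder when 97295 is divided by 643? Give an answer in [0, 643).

202

97295 = 151×643 + 202, so 97295 ≡ 202 (mod 643).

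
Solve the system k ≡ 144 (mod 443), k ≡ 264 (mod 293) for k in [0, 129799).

443⁻¹ mod 293: 443×84 ≡ 1 (mod 293), so 443⁻¹ ≡ 84.
k = 144 + 443×((264 − 144)×84 mod 293) = 144 + 443×118 = 52418.
Check: 52418 mod 443 = 144, 52418 mod 293 = 264. ✓

52418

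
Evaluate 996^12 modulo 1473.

12 in binary is 1100, i.e. 12 = 8 + 4.
996^1 ≡ 996 (mod 1473)
996^2 ≡ 996^2 = 992016 ≡ 687 (mod 1473)
996^4 ≡ 687^2 = 471969 ≡ 609 (mod 1473)
996^8 ≡ 609^2 = 370881 ≡ 1158 (mod 1473)
996^12 = 996^8 × 996^4 ≡ 1158 × 609 (mod 1473).
1158 × 609 = 705222 ≡ 1128 (mod 1473).

1128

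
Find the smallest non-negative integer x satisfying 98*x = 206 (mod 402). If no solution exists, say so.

199

gcd(98, 402) = 2, and 2 | 206, so solutions exist.
Divide through by 2: 49*x ≡ 103 (mod 201).
49⁻¹ ≡ 160 (mod 201).
x ≡ 160*103 ≡ 199 (mod 201).
The smallest non-negative solution is x = 199.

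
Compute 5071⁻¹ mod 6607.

5708

By the extended Euclidean algorithm:
6607 = 1·5071 + 1536
5071 = 3·1536 + 463
1536 = 3·463 + 147
463 = 3·147 + 22
147 = 6·22 + 15
22 = 1·15 + 7
15 = 2·7 + 1
7 = 7·1 + 0
gcd(5071, 6607) = 1, so the inverse exists.
Back-substitute for 1:
1 = 1·15 − 2·7
  = −2·22 + 3·15
  = 3·147 − 20·22
  = −20·463 + 63·147
  = 63·1536 − 209·463
  = −209·5071 + 690·1536
  = 690·6607 − 899·5071
So 5071⁻¹ ≡ −899 ≡ 5708 (mod 6607).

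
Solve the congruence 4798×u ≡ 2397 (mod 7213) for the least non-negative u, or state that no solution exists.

4058

gcd(4798, 7213) = 1, so a unique solution mod 7213 exists.
4798⁻¹ ≡ 3381 (mod 7213).
u ≡ 3381×2397 ≡ 4058 (mod 7213).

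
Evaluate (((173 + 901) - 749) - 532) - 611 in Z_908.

90

173 + 901 = 1074 ≡ 166 (mod 908)
166 - 749 = -583 ≡ 325 (mod 908)
325 - 532 = -207 ≡ 701 (mod 908)
701 - 611 = 90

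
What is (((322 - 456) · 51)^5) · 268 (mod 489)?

90

322 - 456 = -134 ≡ 355 (mod 489)
355 · 51 = 18105 ≡ 12 (mod 489)
(12)^5 ≡ 420 (mod 489)
420 · 268 = 112560 ≡ 90 (mod 489)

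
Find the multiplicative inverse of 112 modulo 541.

541 = 4·112 + 93
112 = 1·93 + 19
93 = 4·19 + 17
19 = 1·17 + 2
17 = 8·2 + 1
2 = 2·1 + 0
gcd(112, 541) = 1, so the inverse exists.
Back-substitute for 1:
1 = 1·17 − 8·2
  = −8·19 + 9·17
  = 9·93 − 44·19
  = −44·112 + 53·93
  = 53·541 − 256·112
So 112⁻¹ ≡ −256 ≡ 285 (mod 541).

285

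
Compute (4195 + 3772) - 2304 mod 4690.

4195 + 3772 = 7967 ≡ 3277 (mod 4690)
3277 - 2304 = 973

973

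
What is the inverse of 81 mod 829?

829 = 10×81 + 19
81 = 4×19 + 5
19 = 3×5 + 4
5 = 1×4 + 1
4 = 4×1 + 0
gcd(81, 829) = 1, so the inverse exists.
Bézout: 1 = −17×829 + 174×81.
So 81⁻¹ ≡ 174 (mod 829).

174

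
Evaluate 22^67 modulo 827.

22^1 ≡ 22 (mod 827)
22^2 ≡ 22^2 = 484 (mod 827)
22^4 ≡ 484^2 = 234256 ≡ 215 (mod 827)
22^8 ≡ 215^2 = 46225 ≡ 740 (mod 827)
22^16 ≡ 740^2 = 547600 ≡ 126 (mod 827)
22^32 ≡ 126^2 = 15876 ≡ 163 (mod 827)
22^64 ≡ 163^2 = 26569 ≡ 105 (mod 827)
22^67 = 22^64 · 22^2 · 22^1 ≡ 105 · 484 · 22 (mod 827).
Accumulate the product:
105 · 484 = 50820 ≡ 373
373 · 22 = 8206 ≡ 763

763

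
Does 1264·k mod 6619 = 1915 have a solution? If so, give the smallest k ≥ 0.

5945

gcd(1264, 6619) = 1, so a unique solution mod 6619 exists.
1264⁻¹ ≡ 487 (mod 6619).
k ≡ 487·1915 ≡ 5945 (mod 6619).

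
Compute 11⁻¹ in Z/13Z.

6

Apply the Euclidean algorithm and back-substitute:
13 = 1×11 + 2
11 = 5×2 + 1
2 = 2×1 + 0
gcd(11, 13) = 1, so the inverse exists.
Back-substitute for 1:
1 = 1×11 − 5×2
  = −5×13 + 6×11
So 11⁻¹ ≡ 6 (mod 13).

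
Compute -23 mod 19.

15

-23 = -2·19 + 15, so -23 ≡ 15 (mod 19).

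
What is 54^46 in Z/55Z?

54^1 ≡ 54 (mod 55)
54^2 ≡ 54^2 = 2916 ≡ 1 (mod 55)
54^4 ≡ 1^2 = 1 (mod 55)
54^8 ≡ 1^2 = 1 (mod 55)
54^16 ≡ 1^2 = 1 (mod 55)
54^32 ≡ 1^2 = 1 (mod 55)
54^46 = 54^32 × 54^8 × 54^4 × 54^2 ≡ 1 × 1 × 1 × 1 (mod 55).
Accumulate the product:
1 × 1 = 1
1 × 1 = 1
1 × 1 = 1

1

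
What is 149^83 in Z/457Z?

104

Compute successive squares:
83 in binary is 1010011, i.e. 83 = 64 + 16 + 2 + 1.
149^1 ≡ 149 (mod 457)
149^2 ≡ 149^2 = 22201 ≡ 265 (mod 457)
149^4 ≡ 265^2 = 70225 ≡ 304 (mod 457)
149^8 ≡ 304^2 = 92416 ≡ 102 (mod 457)
149^16 ≡ 102^2 = 10404 ≡ 350 (mod 457)
149^32 ≡ 350^2 = 122500 ≡ 24 (mod 457)
149^64 ≡ 24^2 = 576 ≡ 119 (mod 457)
149^83 = 149^64 * 149^16 * 149^2 * 149^1 ≡ 119 * 350 * 265 * 149 (mod 457).
Accumulate the product:
119 * 350 = 41650 ≡ 63
63 * 265 = 16695 ≡ 243
243 * 149 = 36207 ≡ 104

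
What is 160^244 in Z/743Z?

284

By square-and-multiply:
244 in binary is 11110100, i.e. 244 = 128 + 64 + 32 + 16 + 4.
160^1 ≡ 160 (mod 743)
160^2 ≡ 160^2 = 25600 ≡ 338 (mod 743)
160^4 ≡ 338^2 = 114244 ≡ 565 (mod 743)
160^8 ≡ 565^2 = 319225 ≡ 478 (mod 743)
160^16 ≡ 478^2 = 228484 ≡ 383 (mod 743)
160^32 ≡ 383^2 = 146689 ≡ 318 (mod 743)
160^64 ≡ 318^2 = 101124 ≡ 76 (mod 743)
160^128 ≡ 76^2 = 5776 ≡ 575 (mod 743)
160^244 = 160^128 × 160^64 × 160^32 × 160^16 × 160^4 ≡ 575 × 76 × 318 × 383 × 565 (mod 743).
Accumulate the product:
575 × 76 = 43700 ≡ 606
606 × 318 = 192708 ≡ 271
271 × 383 = 103793 ≡ 516
516 × 565 = 291540 ≡ 284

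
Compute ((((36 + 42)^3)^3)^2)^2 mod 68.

36 + 42 = 78 ≡ 10 (mod 68)
(10)^3 ≡ 48 (mod 68)
(48)^3 ≡ 24 (mod 68)
(24)^2 ≡ 32 (mod 68)
(32)^2 ≡ 4 (mod 68)

4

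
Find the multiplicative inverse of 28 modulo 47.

47 = 1·28 + 19
28 = 1·19 + 9
19 = 2·9 + 1
9 = 9·1 + 0
gcd(28, 47) = 1, so the inverse exists.
Back-substitute for 1:
1 = 1·19 − 2·9
  = −2·28 + 3·19
  = 3·47 − 5·28
So 28⁻¹ ≡ −5 ≡ 42 (mod 47).

42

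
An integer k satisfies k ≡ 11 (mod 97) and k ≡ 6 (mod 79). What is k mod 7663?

97⁻¹ mod 79: 97×22 ≡ 1 (mod 79), so 97⁻¹ ≡ 22.
k = 11 + 97×((6 − 11)×22 mod 79) = 11 + 97×48 = 4667.
Check: 4667 mod 97 = 11, 4667 mod 79 = 6. ✓

4667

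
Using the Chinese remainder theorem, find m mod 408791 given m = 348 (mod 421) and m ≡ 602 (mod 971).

166643

421⁻¹ mod 971: 421·143 ≡ 1 (mod 971), so 421⁻¹ ≡ 143.
m = 348 + 421·((602 − 348)·143 mod 971) = 348 + 421·395 = 166643.
Check: 166643 mod 421 = 348, 166643 mod 971 = 602. ✓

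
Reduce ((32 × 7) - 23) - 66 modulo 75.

32 × 7 = 224 ≡ 74 (mod 75)
74 - 23 = 51
51 - 66 = -15 ≡ 60 (mod 75)

60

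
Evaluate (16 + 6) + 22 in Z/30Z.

16 + 6 = 22
22 + 22 = 44 ≡ 14 (mod 30)

14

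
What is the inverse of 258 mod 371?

371 = 1×258 + 113
258 = 2×113 + 32
113 = 3×32 + 17
32 = 1×17 + 15
17 = 1×15 + 2
15 = 7×2 + 1
2 = 2×1 + 0
gcd(258, 371) = 1, so the inverse exists.
Back-substitute for 1:
1 = 1×15 − 7×2
  = −7×17 + 8×15
  = 8×32 − 15×17
  = −15×113 + 53×32
  = 53×258 − 121×113
  = −121×371 + 174×258
So 258⁻¹ ≡ 174 (mod 371).

174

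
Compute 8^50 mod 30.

50 in binary is 110010, i.e. 50 = 32 + 16 + 2.
8^1 ≡ 8 (mod 30)
8^2 ≡ 8^2 = 64 ≡ 4 (mod 30)
8^4 ≡ 4^2 = 16 (mod 30)
8^8 ≡ 16^2 = 256 ≡ 16 (mod 30)
8^16 ≡ 16^2 = 256 ≡ 16 (mod 30)
8^32 ≡ 16^2 = 256 ≡ 16 (mod 30)
8^50 = 8^32 · 8^16 · 8^2 ≡ 16 · 16 · 4 (mod 30).
Accumulate the product:
16 · 16 = 256 ≡ 16
16 · 4 = 64 ≡ 4

4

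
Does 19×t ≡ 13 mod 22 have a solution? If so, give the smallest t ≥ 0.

gcd(19, 22) = 1, so a unique solution mod 22 exists.
19⁻¹ ≡ 7 (mod 22).
t ≡ 7×13 ≡ 3 (mod 22).

3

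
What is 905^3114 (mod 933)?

By square-and-multiply:
3114 in binary is 110000101010, i.e. 3114 = 2048 + 1024 + 32 + 8 + 2.
905^1 ≡ 905 (mod 933)
905^2 ≡ 905^2 = 819025 ≡ 784 (mod 933)
905^4 ≡ 784^2 = 614656 ≡ 742 (mod 933)
905^8 ≡ 742^2 = 550564 ≡ 94 (mod 933)
905^16 ≡ 94^2 = 8836 ≡ 439 (mod 933)
905^32 ≡ 439^2 = 192721 ≡ 523 (mod 933)
905^64 ≡ 523^2 = 273529 ≡ 160 (mod 933)
905^128 ≡ 160^2 = 25600 ≡ 409 (mod 933)
905^256 ≡ 409^2 = 167281 ≡ 274 (mod 933)
905^512 ≡ 274^2 = 75076 ≡ 436 (mod 933)
905^1024 ≡ 436^2 = 190096 ≡ 697 (mod 933)
905^2048 ≡ 697^2 = 485809 ≡ 649 (mod 933)
905^3114 = 905^2048 * 905^1024 * 905^32 * 905^8 * 905^2 ≡ 649 * 697 * 523 * 94 * 784 (mod 933).
Accumulate the product:
649 * 697 = 452353 ≡ 781
781 * 523 = 408463 ≡ 742
742 * 94 = 69748 ≡ 706
706 * 784 = 553504 ≡ 235

235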